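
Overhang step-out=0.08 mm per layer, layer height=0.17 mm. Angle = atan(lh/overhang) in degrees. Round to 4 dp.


angle = atan(0.17/0.08) = 64.7989 degrees


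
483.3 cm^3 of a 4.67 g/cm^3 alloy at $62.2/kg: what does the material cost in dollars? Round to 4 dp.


Mass = 483.3*4.67/1000 = 2.257011 kg
Cost = 2.257011 * 62.2 = 140.3861 $


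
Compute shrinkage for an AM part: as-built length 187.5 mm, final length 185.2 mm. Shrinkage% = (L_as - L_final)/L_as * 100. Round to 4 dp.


Shrinkage = ((187.5-185.2)/187.5)*100 = 1.2267 %


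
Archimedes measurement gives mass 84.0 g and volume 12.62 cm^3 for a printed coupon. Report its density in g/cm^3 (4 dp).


rho = 84.0 / 12.62 = 6.6561 g/cm^3


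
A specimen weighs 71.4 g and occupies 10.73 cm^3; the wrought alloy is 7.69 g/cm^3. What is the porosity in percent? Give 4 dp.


rho_part = 71.4 / 10.73 = 6.65424045 g/cm^3
Porosity = (1 - 6.65424045/7.69)*100 = 13.4689 %


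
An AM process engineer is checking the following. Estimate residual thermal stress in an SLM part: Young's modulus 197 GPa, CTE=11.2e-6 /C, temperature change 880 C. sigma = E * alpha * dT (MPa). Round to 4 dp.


sigma = 197*1000 * 11.2e-6 * 880 = 1941.632 MPa


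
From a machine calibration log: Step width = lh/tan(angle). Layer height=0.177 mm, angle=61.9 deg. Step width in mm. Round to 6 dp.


step = 0.177 / tan(61.9) = 0.094509 mm


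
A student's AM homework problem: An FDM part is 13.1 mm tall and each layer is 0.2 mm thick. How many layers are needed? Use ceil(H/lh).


Layers = ceil(13.1/0.2) = 66


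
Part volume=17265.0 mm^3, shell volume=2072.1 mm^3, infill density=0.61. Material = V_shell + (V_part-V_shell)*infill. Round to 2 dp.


V_infill = (17265.0 - 2072.1) * 0.61 = 9267.67
V_total = 2072.1 + 9267.67 = 11339.77 mm^3


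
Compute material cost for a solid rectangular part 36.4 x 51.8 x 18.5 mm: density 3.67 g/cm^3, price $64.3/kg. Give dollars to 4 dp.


V = 36.4 * 51.8 * 18.5 = 34882.12 mm^3 = 34.88212 cm^3
Mass = 34.88212 * 3.67 / 1000 = 0.12801738 kg
Cost = 0.12801738 * 64.3 = 8.2315 $


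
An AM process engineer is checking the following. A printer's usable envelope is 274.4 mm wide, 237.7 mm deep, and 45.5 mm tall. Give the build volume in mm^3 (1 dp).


V = 274.4 * 237.7 * 45.5 = 2967732.0 mm^3


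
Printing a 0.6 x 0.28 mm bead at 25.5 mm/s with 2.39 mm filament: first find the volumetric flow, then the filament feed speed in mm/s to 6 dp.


Q = 0.6 * 0.28 * 25.5 = 4.284 mm^3/s
A_fil = pi*(2.39/2)^2 = 4.48627285 mm^2
v_feed = 4.284 / 4.48627285 = 0.954913 mm/s


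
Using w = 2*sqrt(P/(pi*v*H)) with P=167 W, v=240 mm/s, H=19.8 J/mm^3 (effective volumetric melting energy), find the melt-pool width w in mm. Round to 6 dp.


w = 2*sqrt(167/(pi*240*19.8)) = 0.211532 mm


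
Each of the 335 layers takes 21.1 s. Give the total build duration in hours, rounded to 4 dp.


t = 335 * 21.1 / 3600 = 1.9635 hrs


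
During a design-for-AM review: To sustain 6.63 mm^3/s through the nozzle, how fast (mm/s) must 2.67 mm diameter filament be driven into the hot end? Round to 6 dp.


A = pi*(2.67/2)^2 = 5.599025
v = 6.63 / 5.599025 = 1.184135 mm/s


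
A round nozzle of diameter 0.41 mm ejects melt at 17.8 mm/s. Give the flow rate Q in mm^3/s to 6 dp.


A = pi*(0.41/2)^2 = 0.13202543 mm^2
Q = 0.13202543 * 17.8 = 2.350053 mm^3/s


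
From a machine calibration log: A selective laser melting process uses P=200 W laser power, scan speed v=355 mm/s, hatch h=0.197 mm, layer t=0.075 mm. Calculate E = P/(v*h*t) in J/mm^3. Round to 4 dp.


E = 200 / (355*0.197*0.075) = 38.1306 J/mm^3


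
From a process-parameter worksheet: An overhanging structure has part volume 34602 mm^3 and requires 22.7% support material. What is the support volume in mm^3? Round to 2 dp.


V_support = 34602 * 0.227 = 7854.65 mm^3


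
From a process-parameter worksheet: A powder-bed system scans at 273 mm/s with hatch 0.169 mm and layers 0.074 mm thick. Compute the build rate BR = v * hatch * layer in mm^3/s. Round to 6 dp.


Rate = 273 * 0.169 * 0.074 = 3.414138 mm^3/s


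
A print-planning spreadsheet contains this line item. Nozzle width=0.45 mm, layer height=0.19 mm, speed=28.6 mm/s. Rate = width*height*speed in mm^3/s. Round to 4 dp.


Rate = 0.45 * 0.19 * 28.6 = 2.4453 mm^3/s


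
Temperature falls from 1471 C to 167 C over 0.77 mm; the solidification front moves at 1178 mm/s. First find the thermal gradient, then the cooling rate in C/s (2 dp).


G = (1471-167)/0.77 = 1693.50649351 C/mm
CR = 1693.50649351 * 1178 = 1994950.65 C/s


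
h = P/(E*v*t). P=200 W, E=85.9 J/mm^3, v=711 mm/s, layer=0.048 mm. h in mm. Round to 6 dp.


h = 200 / (85.9*711*0.048) = 0.068222 mm


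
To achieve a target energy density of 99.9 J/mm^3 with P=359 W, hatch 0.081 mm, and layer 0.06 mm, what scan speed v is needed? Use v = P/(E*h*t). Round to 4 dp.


v = 359 / (99.9*0.081*0.06) = 739.4226 mm/s


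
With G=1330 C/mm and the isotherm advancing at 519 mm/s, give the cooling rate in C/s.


CR = 1330 * 519 = 690270 C/s


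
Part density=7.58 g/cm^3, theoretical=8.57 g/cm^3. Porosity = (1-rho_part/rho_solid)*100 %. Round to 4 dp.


Porosity = (1-7.58/8.57)*100 = 11.5519 %


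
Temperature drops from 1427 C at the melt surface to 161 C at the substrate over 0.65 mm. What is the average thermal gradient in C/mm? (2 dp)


G = (1427-161)/0.65 = 1947.69 C/mm


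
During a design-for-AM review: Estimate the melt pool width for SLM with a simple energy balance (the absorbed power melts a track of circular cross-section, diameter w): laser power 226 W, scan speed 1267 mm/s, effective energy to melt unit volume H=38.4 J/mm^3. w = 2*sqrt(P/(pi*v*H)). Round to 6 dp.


w = 2*sqrt(226/(pi*1267*38.4)) = 0.076905 mm


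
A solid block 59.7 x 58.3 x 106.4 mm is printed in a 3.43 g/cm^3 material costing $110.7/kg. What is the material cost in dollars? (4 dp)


V = 59.7 * 58.3 * 106.4 = 370326.264 mm^3 = 370.326264 cm^3
Mass = 370.326264 * 3.43 / 1000 = 1.27021909 kg
Cost = 1.27021909 * 110.7 = 140.6133 $


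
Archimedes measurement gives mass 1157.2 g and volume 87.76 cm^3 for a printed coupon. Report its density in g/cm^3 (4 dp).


rho = 1157.2 / 87.76 = 13.186 g/cm^3


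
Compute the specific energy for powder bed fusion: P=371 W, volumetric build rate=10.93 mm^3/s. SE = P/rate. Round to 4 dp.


SE = 371 / 10.93 = 33.9433 J/mm^3


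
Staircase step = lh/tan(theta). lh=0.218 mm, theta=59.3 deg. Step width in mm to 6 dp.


step = 0.218 / tan(59.3) = 0.129439 mm


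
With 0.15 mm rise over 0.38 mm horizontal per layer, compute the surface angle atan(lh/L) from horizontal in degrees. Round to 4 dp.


angle = atan(0.15/0.38) = 21.541 degrees


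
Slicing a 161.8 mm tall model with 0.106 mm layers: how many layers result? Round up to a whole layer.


Layers = ceil(161.8/0.106) = 1527


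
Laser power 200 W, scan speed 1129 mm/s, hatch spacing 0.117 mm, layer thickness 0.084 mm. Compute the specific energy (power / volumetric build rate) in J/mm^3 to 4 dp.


Build rate = 1129 * 0.117 * 0.084 = 11.095812 mm^3/s
SE = 200 / 11.095812 = 18.0248 J/mm^3


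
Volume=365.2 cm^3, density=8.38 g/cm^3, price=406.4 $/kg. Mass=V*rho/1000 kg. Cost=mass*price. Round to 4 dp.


Mass = 365.2*8.38/1000 = 3.060376 kg
Cost = 3.060376 * 406.4 = 1243.7368 $


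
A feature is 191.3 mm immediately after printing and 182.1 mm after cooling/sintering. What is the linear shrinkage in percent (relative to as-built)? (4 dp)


Shrinkage = ((191.3-182.1)/191.3)*100 = 4.8092 %


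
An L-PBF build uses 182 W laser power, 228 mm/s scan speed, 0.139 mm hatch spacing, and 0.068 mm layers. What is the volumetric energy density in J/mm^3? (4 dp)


E = 182 / (228*0.139*0.068) = 84.4526 J/mm^3


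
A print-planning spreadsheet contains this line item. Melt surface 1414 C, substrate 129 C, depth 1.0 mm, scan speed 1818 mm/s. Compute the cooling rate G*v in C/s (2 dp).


G = (1414-129)/1.0 = 1285.0 C/mm
CR = 1285.0 * 1818 = 2336130.0 C/s


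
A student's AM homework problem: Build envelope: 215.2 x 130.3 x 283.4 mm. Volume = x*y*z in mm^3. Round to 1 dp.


V = 215.2 * 130.3 * 283.4 = 7946694.7 mm^3


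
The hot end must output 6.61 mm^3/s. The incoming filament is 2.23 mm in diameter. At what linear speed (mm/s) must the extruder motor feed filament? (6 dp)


A = pi*(2.23/2)^2 = 3.905707
v = 6.61 / 3.905707 = 1.692395 mm/s


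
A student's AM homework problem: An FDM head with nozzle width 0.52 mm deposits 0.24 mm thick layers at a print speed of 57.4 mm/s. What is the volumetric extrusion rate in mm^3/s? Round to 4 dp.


Rate = 0.52 * 0.24 * 57.4 = 7.1635 mm^3/s


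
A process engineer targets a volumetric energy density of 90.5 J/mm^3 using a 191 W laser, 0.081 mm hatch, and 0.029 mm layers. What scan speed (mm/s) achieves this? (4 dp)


v = 191 / (90.5*0.081*0.029) = 898.4663 mm/s


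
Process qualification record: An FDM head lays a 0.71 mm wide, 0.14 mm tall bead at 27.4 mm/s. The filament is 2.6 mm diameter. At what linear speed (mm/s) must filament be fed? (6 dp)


Q = 0.71 * 0.14 * 27.4 = 2.72356 mm^3/s
A_fil = pi*(2.6/2)^2 = 5.30929158 mm^2
v_feed = 2.72356 / 5.30929158 = 0.51298 mm/s


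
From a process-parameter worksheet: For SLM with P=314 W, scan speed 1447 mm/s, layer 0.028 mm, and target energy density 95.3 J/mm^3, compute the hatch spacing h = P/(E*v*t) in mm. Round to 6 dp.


h = 314 / (95.3*1447*0.028) = 0.081322 mm


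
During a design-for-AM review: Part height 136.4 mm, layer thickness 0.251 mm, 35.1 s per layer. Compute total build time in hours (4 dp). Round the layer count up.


Layers = ceil(136.4/0.251) = 544
t = 544 * 35.1 / 3600 = 5.304 hrs


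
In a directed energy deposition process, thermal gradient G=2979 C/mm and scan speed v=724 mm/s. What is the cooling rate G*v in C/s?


CR = 2979 * 724 = 2156796 C/s


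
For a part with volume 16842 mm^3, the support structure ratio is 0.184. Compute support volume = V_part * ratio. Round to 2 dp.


V_support = 16842 * 0.184 = 3098.93 mm^3


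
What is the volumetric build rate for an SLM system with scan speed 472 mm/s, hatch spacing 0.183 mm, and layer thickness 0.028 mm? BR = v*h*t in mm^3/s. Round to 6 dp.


Rate = 472 * 0.183 * 0.028 = 2.418528 mm^3/s


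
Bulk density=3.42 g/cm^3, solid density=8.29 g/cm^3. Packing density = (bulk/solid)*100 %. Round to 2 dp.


Packing = (3.42/8.29)*100 = 41.25 %


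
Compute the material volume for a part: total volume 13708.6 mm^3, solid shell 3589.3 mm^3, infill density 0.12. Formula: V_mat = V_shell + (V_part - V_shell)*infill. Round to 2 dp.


V_infill = (13708.6 - 3589.3) * 0.12 = 1214.32
V_total = 3589.3 + 1214.32 = 4803.62 mm^3


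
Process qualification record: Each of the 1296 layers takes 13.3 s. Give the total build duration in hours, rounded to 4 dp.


t = 1296 * 13.3 / 3600 = 4.788 hrs


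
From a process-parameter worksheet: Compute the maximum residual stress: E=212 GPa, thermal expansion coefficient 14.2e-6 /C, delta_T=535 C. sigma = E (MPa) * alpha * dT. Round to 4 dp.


sigma = 212*1000 * 14.2e-6 * 535 = 1610.564 MPa


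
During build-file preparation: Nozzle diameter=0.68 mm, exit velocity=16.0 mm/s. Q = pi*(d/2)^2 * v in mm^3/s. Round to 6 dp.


A = pi*(0.68/2)^2 = 0.36316811 mm^2
Q = 0.36316811 * 16.0 = 5.81069 mm^3/s


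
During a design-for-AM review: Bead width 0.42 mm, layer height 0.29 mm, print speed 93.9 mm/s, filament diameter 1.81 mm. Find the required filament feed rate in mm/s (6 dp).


Q = 0.42 * 0.29 * 93.9 = 11.43702 mm^3/s
A_fil = pi*(1.81/2)^2 = 2.57304292 mm^2
v_feed = 11.43702 / 2.57304292 = 4.444939 mm/s


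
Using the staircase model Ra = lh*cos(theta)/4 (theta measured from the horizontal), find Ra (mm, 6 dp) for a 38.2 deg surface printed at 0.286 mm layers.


Ra = 0.286 * cos(38.2) / 4 = 0.056189 mm


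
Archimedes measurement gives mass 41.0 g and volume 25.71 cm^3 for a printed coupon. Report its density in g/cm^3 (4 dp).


rho = 41.0 / 25.71 = 1.5947 g/cm^3


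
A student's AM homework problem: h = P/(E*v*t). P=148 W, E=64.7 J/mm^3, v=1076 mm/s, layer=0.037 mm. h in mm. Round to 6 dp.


h = 148 / (64.7*1076*0.037) = 0.057457 mm


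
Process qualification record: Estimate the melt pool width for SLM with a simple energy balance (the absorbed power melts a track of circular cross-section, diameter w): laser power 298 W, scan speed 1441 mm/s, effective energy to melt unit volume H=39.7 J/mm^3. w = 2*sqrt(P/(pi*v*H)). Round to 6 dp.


w = 2*sqrt(298/(pi*1441*39.7)) = 0.08144 mm


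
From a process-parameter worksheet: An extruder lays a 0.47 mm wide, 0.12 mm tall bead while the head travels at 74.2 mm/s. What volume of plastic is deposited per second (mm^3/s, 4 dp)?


Rate = 0.47 * 0.12 * 74.2 = 4.1849 mm^3/s


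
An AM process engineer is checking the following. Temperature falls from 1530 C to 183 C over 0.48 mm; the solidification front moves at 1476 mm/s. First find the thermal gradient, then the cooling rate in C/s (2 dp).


G = (1530-183)/0.48 = 2806.25 C/mm
CR = 2806.25 * 1476 = 4142025.0 C/s


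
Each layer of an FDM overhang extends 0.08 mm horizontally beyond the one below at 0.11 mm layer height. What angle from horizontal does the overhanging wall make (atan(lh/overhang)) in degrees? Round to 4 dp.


angle = atan(0.11/0.08) = 53.9726 degrees


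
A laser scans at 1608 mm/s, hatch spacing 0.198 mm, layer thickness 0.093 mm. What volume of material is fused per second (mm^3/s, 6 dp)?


Rate = 1608 * 0.198 * 0.093 = 29.609712 mm^3/s


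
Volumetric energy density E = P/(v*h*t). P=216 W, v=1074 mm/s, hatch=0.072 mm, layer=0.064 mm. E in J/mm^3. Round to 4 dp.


E = 216 / (1074*0.072*0.064) = 43.6453 J/mm^3


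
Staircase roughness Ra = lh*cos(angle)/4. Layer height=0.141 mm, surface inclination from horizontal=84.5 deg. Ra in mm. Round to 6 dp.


Ra = 0.141 * cos(84.5) / 4 = 0.003379 mm


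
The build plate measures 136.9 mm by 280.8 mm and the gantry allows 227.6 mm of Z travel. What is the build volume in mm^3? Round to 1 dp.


V = 136.9 * 280.8 * 227.6 = 8749290.0 mm^3


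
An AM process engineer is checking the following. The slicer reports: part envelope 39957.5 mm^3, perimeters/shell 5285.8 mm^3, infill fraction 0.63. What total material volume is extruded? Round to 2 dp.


V_infill = (39957.5 - 5285.8) * 0.63 = 21843.17
V_total = 5285.8 + 21843.17 = 27128.97 mm^3


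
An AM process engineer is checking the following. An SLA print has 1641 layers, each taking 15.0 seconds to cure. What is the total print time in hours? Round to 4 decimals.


t = 1641 * 15.0 / 3600 = 6.8375 hrs


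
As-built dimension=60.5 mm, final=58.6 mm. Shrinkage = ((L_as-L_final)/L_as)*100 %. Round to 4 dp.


Shrinkage = ((60.5-58.6)/60.5)*100 = 3.1405 %


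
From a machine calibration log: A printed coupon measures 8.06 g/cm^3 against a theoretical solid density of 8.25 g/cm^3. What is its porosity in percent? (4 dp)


Porosity = (1-8.06/8.25)*100 = 2.303 %


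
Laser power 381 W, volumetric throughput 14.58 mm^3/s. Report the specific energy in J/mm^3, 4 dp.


SE = 381 / 14.58 = 26.1317 J/mm^3


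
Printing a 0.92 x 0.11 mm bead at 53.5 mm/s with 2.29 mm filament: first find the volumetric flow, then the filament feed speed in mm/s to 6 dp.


Q = 0.92 * 0.11 * 53.5 = 5.4142 mm^3/s
A_fil = pi*(2.29/2)^2 = 4.11870651 mm^2
v_feed = 5.4142 / 4.11870651 = 1.314539 mm/s


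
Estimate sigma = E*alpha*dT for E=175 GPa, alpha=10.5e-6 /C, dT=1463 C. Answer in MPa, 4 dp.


sigma = 175*1000 * 10.5e-6 * 1463 = 2688.2625 MPa


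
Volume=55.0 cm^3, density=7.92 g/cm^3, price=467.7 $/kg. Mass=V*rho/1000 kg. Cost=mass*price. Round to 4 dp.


Mass = 55.0*7.92/1000 = 0.4356 kg
Cost = 0.4356 * 467.7 = 203.7301 $


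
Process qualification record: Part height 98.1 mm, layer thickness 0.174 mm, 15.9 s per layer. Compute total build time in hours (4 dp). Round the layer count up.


Layers = ceil(98.1/0.174) = 564
t = 564 * 15.9 / 3600 = 2.491 hrs


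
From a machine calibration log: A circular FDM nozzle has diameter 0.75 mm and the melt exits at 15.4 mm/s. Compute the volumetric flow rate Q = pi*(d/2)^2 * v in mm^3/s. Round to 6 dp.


A = pi*(0.75/2)^2 = 0.44178647 mm^2
Q = 0.44178647 * 15.4 = 6.803512 mm^3/s


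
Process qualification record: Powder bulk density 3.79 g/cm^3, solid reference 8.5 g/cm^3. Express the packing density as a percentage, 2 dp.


Packing = (3.79/8.5)*100 = 44.59 %


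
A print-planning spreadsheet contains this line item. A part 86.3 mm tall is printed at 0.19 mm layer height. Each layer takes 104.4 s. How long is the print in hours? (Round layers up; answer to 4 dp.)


Layers = ceil(86.3/0.19) = 455
t = 455 * 104.4 / 3600 = 13.195 hrs


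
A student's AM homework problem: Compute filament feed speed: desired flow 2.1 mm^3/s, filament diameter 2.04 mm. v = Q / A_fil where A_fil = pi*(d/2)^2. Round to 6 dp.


A = pi*(2.04/2)^2 = 3.268513
v = 2.1 / 3.268513 = 0.642494 mm/s


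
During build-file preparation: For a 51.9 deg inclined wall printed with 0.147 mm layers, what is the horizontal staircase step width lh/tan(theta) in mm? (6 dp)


step = 0.147 / tan(51.9) = 0.115263 mm


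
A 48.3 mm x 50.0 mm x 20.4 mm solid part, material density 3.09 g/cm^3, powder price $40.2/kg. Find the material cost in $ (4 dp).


V = 48.3 * 50.0 * 20.4 = 49266.0 mm^3 = 49.266 cm^3
Mass = 49.266 * 3.09 / 1000 = 0.15223194 kg
Cost = 0.15223194 * 40.2 = 6.1197 $


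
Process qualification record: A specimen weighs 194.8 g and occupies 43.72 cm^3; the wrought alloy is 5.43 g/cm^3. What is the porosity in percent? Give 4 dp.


rho_part = 194.8 / 43.72 = 4.45562672 g/cm^3
Porosity = (1 - 4.45562672/5.43)*100 = 17.9443 %


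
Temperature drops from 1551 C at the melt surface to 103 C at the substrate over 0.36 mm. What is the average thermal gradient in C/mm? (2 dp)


G = (1551-103)/0.36 = 4022.22 C/mm


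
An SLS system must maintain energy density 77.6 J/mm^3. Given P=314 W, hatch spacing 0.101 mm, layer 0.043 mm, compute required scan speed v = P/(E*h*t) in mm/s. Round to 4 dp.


v = 314 / (77.6*0.101*0.043) = 931.7043 mm/s


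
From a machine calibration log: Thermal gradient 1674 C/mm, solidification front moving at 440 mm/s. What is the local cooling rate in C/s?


CR = 1674 * 440 = 736560 C/s


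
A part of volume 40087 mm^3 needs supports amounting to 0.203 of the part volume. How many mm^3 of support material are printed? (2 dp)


V_support = 40087 * 0.203 = 8137.66 mm^3


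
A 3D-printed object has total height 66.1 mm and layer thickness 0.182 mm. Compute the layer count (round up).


Layers = ceil(66.1/0.182) = 364


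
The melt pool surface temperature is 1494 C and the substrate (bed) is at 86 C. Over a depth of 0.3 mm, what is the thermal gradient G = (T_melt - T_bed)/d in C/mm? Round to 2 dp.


G = (1494-86)/0.3 = 4693.33 C/mm


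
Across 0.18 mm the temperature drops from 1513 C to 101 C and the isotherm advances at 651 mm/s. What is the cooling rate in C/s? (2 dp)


G = (1513-101)/0.18 = 7844.44444444 C/mm
CR = 7844.44444444 * 651 = 5106733.33 C/s


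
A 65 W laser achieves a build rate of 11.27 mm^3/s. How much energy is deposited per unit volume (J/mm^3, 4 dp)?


SE = 65 / 11.27 = 5.7675 J/mm^3


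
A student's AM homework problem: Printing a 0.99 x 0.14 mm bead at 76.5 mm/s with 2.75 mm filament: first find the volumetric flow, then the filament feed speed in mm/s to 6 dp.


Q = 0.99 * 0.14 * 76.5 = 10.6029 mm^3/s
A_fil = pi*(2.75/2)^2 = 5.93957361 mm^2
v_feed = 10.6029 / 5.93957361 = 1.785128 mm/s


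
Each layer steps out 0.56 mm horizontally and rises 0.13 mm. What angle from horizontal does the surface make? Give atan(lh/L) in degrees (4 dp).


angle = atan(0.13/0.56) = 13.0693 degrees


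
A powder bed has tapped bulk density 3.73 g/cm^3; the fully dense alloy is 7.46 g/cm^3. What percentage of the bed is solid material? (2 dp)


Packing = (3.73/7.46)*100 = 50.0 %


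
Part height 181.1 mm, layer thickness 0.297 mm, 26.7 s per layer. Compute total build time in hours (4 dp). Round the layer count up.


Layers = ceil(181.1/0.297) = 610
t = 610 * 26.7 / 3600 = 4.5242 hrs


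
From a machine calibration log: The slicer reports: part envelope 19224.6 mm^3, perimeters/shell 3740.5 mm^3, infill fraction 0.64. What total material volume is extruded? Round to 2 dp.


V_infill = (19224.6 - 3740.5) * 0.64 = 9909.82
V_total = 3740.5 + 9909.82 = 13650.32 mm^3


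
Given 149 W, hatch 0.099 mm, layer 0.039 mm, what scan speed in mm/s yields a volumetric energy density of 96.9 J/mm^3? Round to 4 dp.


v = 149 / (96.9*0.099*0.039) = 398.2563 mm/s


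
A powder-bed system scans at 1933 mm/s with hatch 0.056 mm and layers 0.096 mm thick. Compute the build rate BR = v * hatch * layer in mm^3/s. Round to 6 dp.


Rate = 1933 * 0.056 * 0.096 = 10.391808 mm^3/s


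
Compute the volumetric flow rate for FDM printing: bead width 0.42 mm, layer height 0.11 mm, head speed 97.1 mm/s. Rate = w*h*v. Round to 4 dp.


Rate = 0.42 * 0.11 * 97.1 = 4.486 mm^3/s


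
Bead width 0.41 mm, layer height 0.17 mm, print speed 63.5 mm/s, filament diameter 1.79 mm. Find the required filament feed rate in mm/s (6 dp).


Q = 0.41 * 0.17 * 63.5 = 4.42595 mm^3/s
A_fil = pi*(1.79/2)^2 = 2.51649426 mm^2
v_feed = 4.42595 / 2.51649426 = 1.758776 mm/s


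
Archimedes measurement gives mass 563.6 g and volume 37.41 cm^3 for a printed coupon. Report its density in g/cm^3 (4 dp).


rho = 563.6 / 37.41 = 15.0655 g/cm^3


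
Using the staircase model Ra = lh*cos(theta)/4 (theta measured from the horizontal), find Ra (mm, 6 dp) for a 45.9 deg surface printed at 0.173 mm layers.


Ra = 0.173 * cos(45.9) / 4 = 0.030098 mm


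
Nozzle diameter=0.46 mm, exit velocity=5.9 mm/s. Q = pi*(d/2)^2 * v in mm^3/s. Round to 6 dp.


A = pi*(0.46/2)^2 = 0.16619025 mm^2
Q = 0.16619025 * 5.9 = 0.980522 mm^3/s


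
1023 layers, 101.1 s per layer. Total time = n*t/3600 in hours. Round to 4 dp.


t = 1023 * 101.1 / 3600 = 28.7293 hrs


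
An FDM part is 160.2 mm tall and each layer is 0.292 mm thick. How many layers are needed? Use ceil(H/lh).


Layers = ceil(160.2/0.292) = 549


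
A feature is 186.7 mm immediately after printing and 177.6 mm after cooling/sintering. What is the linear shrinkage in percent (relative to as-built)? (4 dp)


Shrinkage = ((186.7-177.6)/186.7)*100 = 4.8741 %


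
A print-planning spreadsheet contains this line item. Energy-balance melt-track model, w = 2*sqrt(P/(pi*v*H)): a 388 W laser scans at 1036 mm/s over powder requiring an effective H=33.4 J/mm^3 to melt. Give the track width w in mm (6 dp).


w = 2*sqrt(388/(pi*1036*33.4)) = 0.119486 mm


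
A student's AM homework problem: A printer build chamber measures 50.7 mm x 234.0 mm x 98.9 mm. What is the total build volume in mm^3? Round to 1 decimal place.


V = 50.7 * 234.0 * 98.9 = 1173329.8 mm^3


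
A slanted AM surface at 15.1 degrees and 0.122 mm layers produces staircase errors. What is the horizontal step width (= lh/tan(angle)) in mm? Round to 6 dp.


step = 0.122 / tan(15.1) = 0.452152 mm


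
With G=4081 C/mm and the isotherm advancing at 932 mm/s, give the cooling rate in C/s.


CR = 4081 * 932 = 3803492 C/s


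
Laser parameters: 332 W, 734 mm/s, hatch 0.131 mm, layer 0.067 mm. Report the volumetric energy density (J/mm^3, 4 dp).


E = 332 / (734*0.131*0.067) = 51.5342 J/mm^3


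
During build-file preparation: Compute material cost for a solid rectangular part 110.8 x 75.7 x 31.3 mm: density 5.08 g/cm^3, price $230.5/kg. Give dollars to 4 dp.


V = 110.8 * 75.7 * 31.3 = 262530.628 mm^3 = 262.530628 cm^3
Mass = 262.530628 * 5.08 / 1000 = 1.33365559 kg
Cost = 1.33365559 * 230.5 = 307.4076 $


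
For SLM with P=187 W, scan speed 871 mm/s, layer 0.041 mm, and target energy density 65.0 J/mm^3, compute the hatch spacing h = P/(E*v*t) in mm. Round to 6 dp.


h = 187 / (65.0*871*0.041) = 0.080561 mm


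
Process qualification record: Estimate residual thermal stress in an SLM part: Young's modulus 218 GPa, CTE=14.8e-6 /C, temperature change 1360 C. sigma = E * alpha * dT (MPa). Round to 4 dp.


sigma = 218*1000 * 14.8e-6 * 1360 = 4387.904 MPa


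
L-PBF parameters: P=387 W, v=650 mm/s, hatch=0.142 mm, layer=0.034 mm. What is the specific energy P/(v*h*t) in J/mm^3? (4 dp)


Build rate = 650 * 0.142 * 0.034 = 3.1382 mm^3/s
SE = 387 / 3.1382 = 123.3191 J/mm^3


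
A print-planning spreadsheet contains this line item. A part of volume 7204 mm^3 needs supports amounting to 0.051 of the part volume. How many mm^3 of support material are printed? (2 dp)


V_support = 7204 * 0.051 = 367.4 mm^3


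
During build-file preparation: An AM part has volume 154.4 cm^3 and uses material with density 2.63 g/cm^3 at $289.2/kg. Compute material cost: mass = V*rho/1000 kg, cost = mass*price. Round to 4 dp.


Mass = 154.4*2.63/1000 = 0.406072 kg
Cost = 0.406072 * 289.2 = 117.436 $


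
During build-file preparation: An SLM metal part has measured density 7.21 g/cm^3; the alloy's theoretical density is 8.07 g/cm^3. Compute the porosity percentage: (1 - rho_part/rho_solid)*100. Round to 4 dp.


Porosity = (1-7.21/8.07)*100 = 10.6568 %


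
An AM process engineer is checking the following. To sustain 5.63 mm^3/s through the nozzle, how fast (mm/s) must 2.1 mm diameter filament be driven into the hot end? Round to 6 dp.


A = pi*(2.1/2)^2 = 3.463606
v = 5.63 / 3.463606 = 1.625474 mm/s


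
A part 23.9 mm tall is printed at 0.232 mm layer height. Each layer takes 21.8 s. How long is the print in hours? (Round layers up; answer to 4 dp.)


Layers = ceil(23.9/0.232) = 104
t = 104 * 21.8 / 3600 = 0.6298 hrs


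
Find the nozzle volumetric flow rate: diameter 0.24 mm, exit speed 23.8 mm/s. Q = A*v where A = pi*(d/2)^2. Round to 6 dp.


A = pi*(0.24/2)^2 = 0.04523893 mm^2
Q = 0.04523893 * 23.8 = 1.076687 mm^3/s


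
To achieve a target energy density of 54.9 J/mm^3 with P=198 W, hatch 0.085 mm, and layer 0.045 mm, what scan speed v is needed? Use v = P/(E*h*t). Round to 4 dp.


v = 198 / (54.9*0.085*0.045) = 942.8908 mm/s


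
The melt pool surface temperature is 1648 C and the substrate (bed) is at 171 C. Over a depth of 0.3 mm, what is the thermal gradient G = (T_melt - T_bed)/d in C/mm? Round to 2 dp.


G = (1648-171)/0.3 = 4923.33 C/mm


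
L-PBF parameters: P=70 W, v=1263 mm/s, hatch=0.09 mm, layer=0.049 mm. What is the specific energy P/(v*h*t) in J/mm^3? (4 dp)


Build rate = 1263 * 0.09 * 0.049 = 5.56983 mm^3/s
SE = 70 / 5.56983 = 12.5677 J/mm^3


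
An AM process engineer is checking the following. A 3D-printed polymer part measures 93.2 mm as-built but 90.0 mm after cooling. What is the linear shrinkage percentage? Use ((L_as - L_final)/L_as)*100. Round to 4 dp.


Shrinkage = ((93.2-90.0)/93.2)*100 = 3.4335 %


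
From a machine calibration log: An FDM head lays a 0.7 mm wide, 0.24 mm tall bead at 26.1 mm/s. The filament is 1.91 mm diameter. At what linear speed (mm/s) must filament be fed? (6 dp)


Q = 0.7 * 0.24 * 26.1 = 4.3848 mm^3/s
A_fil = pi*(1.91/2)^2 = 2.86521104 mm^2
v_feed = 4.3848 / 2.86521104 = 1.530358 mm/s


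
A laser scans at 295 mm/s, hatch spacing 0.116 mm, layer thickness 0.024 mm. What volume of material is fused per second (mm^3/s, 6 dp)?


Rate = 295 * 0.116 * 0.024 = 0.82128 mm^3/s


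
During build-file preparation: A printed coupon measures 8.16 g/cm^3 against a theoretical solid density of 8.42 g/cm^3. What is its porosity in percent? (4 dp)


Porosity = (1-8.16/8.42)*100 = 3.0879 %


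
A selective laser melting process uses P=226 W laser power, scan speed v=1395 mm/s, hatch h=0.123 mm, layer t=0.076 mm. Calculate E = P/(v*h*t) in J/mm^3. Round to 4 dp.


E = 226 / (1395*0.123*0.076) = 17.3307 J/mm^3


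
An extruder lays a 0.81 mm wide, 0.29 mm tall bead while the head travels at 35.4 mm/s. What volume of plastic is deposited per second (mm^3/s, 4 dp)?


Rate = 0.81 * 0.29 * 35.4 = 8.3155 mm^3/s


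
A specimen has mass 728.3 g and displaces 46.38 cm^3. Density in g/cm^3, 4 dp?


rho = 728.3 / 46.38 = 15.7029 g/cm^3


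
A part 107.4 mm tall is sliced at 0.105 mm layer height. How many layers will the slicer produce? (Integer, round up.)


Layers = ceil(107.4/0.105) = 1023


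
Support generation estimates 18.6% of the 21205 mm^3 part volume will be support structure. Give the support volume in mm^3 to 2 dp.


V_support = 21205 * 0.186 = 3944.13 mm^3


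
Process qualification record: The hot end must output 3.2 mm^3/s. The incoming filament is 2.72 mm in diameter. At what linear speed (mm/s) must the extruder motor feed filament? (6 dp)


A = pi*(2.72/2)^2 = 5.81069
v = 3.2 / 5.81069 = 0.550709 mm/s


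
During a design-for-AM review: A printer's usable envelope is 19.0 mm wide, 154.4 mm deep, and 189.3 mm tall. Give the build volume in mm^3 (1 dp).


V = 19.0 * 154.4 * 189.3 = 555330.5 mm^3


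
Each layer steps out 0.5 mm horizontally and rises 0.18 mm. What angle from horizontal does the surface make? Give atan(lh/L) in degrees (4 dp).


angle = atan(0.18/0.5) = 19.7989 degrees


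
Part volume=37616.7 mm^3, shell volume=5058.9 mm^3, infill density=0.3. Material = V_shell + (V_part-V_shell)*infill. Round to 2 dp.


V_infill = (37616.7 - 5058.9) * 0.3 = 9767.34
V_total = 5058.9 + 9767.34 = 14826.24 mm^3


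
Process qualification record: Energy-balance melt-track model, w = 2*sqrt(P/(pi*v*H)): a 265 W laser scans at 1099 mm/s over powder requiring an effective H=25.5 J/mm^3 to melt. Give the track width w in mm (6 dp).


w = 2*sqrt(265/(pi*1099*25.5)) = 0.109726 mm


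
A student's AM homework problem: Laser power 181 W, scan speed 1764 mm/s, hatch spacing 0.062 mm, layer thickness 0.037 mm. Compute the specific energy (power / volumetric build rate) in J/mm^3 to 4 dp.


Build rate = 1764 * 0.062 * 0.037 = 4.046616 mm^3/s
SE = 181 / 4.046616 = 44.7287 J/mm^3


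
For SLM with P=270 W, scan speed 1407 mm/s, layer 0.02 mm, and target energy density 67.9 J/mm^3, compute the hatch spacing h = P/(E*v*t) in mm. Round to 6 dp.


h = 270 / (67.9*1407*0.02) = 0.141309 mm


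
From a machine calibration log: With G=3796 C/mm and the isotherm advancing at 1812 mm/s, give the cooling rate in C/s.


CR = 3796 * 1812 = 6878352 C/s


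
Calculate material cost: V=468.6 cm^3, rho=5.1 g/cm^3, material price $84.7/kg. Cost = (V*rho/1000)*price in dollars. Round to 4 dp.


Mass = 468.6*5.1/1000 = 2.38986 kg
Cost = 2.38986 * 84.7 = 202.4211 $


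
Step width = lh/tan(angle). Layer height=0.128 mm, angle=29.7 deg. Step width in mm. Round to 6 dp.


step = 0.128 / tan(29.7) = 0.224408 mm


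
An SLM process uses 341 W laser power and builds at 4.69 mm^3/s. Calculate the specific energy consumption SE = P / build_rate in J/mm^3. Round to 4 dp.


SE = 341 / 4.69 = 72.7079 J/mm^3


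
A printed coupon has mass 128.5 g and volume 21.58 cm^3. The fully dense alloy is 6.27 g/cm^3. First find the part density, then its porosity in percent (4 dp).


rho_part = 128.5 / 21.58 = 5.95458758 g/cm^3
Porosity = (1 - 5.95458758/6.27)*100 = 5.0305 %


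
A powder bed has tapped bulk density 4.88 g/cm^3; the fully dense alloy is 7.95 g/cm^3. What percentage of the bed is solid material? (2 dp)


Packing = (4.88/7.95)*100 = 61.38 %


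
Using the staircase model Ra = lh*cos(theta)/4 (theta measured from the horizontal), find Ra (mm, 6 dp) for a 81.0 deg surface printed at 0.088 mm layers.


Ra = 0.088 * cos(81.0) / 4 = 0.003442 mm


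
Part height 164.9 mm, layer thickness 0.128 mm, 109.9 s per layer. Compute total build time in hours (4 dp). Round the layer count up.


Layers = ceil(164.9/0.128) = 1289
t = 1289 * 109.9 / 3600 = 39.3503 hrs


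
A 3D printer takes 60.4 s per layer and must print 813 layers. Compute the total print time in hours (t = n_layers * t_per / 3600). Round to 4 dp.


t = 813 * 60.4 / 3600 = 13.6403 hrs


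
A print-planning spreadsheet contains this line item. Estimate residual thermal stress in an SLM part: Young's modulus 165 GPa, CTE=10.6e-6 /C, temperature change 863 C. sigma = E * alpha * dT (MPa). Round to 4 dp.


sigma = 165*1000 * 10.6e-6 * 863 = 1509.387 MPa


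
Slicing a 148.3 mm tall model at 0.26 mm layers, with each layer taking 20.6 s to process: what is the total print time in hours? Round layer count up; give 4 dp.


Layers = ceil(148.3/0.26) = 571
t = 571 * 20.6 / 3600 = 3.2674 hrs


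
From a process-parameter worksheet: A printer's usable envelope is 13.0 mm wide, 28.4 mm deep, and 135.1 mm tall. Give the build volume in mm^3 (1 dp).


V = 13.0 * 28.4 * 135.1 = 49878.9 mm^3


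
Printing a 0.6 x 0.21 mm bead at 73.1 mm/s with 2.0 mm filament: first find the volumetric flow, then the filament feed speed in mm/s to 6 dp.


Q = 0.6 * 0.21 * 73.1 = 9.2106 mm^3/s
A_fil = pi*(2.0/2)^2 = 3.14159265 mm^2
v_feed = 9.2106 / 3.14159265 = 2.931825 mm/s


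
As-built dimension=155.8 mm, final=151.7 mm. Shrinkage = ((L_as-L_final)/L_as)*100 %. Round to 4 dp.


Shrinkage = ((155.8-151.7)/155.8)*100 = 2.6316 %


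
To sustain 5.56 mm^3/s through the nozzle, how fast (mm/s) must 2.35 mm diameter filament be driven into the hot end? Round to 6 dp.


A = pi*(2.35/2)^2 = 4.337361
v = 5.56 / 4.337361 = 1.281885 mm/s


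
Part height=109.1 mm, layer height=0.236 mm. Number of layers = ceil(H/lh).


Layers = ceil(109.1/0.236) = 463


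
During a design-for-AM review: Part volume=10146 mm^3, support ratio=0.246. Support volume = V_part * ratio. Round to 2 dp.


V_support = 10146 * 0.246 = 2495.92 mm^3


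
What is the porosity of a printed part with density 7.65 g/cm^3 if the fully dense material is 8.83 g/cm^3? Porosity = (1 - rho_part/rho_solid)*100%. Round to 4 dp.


Porosity = (1-7.65/8.83)*100 = 13.3635 %


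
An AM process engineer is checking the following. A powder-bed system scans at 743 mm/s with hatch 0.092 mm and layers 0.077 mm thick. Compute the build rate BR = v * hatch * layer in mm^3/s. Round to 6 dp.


Rate = 743 * 0.092 * 0.077 = 5.263412 mm^3/s


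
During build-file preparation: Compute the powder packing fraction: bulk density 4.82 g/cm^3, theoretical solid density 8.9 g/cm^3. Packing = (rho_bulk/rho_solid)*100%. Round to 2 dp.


Packing = (4.82/8.9)*100 = 54.16 %


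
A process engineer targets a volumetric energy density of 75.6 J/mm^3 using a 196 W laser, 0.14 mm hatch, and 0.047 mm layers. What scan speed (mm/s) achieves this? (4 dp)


v = 196 / (75.6*0.14*0.047) = 394.011 mm/s


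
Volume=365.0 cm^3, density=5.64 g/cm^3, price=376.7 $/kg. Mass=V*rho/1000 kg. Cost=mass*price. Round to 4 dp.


Mass = 365.0*5.64/1000 = 2.0586 kg
Cost = 2.0586 * 376.7 = 775.4746 $


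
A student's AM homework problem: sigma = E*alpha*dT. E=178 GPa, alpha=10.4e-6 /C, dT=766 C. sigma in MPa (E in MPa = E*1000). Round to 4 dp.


sigma = 178*1000 * 10.4e-6 * 766 = 1418.0192 MPa


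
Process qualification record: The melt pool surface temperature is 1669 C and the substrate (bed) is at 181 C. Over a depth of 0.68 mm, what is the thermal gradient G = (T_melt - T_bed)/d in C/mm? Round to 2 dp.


G = (1669-181)/0.68 = 2188.24 C/mm


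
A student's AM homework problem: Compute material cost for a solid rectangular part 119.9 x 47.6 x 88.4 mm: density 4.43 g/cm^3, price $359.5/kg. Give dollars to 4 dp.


V = 119.9 * 47.6 * 88.4 = 504520.016 mm^3 = 504.520016 cm^3
Mass = 504.520016 * 4.43 / 1000 = 2.23502367 kg
Cost = 2.23502367 * 359.5 = 803.491 $


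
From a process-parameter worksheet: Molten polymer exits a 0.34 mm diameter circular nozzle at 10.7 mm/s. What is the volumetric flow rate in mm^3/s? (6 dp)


A = pi*(0.34/2)^2 = 0.09079203 mm^2
Q = 0.09079203 * 10.7 = 0.971475 mm^3/s


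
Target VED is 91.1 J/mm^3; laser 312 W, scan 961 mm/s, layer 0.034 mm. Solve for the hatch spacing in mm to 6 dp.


h = 312 / (91.1*961*0.034) = 0.104818 mm


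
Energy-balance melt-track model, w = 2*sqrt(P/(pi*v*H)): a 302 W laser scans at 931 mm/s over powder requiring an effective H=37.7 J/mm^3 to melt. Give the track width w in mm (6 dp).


w = 2*sqrt(302/(pi*931*37.7)) = 0.104668 mm


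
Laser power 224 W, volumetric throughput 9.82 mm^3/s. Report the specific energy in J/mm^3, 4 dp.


SE = 224 / 9.82 = 22.8106 J/mm^3


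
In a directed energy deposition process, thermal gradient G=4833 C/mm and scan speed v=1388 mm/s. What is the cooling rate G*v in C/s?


CR = 4833 * 1388 = 6708204 C/s


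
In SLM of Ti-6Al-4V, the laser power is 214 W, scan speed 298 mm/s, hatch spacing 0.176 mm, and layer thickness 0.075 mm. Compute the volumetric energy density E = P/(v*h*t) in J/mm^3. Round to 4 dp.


E = 214 / (298*0.176*0.075) = 54.4031 J/mm^3


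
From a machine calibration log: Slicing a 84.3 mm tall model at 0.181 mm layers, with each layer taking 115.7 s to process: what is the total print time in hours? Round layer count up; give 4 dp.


Layers = ceil(84.3/0.181) = 466
t = 466 * 115.7 / 3600 = 14.9767 hrs


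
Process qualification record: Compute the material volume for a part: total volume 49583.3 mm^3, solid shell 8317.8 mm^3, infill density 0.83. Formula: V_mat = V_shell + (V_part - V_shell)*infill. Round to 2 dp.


V_infill = (49583.3 - 8317.8) * 0.83 = 34250.37
V_total = 8317.8 + 34250.37 = 42568.17 mm^3


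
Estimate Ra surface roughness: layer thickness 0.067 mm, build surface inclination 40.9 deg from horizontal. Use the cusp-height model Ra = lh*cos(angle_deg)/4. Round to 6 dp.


Ra = 0.067 * cos(40.9) / 4 = 0.012661 mm


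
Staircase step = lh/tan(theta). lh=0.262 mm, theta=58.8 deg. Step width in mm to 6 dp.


step = 0.262 / tan(58.8) = 0.158673 mm


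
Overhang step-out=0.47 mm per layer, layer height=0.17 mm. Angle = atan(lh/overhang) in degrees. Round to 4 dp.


angle = atan(0.17/0.47) = 19.8852 degrees


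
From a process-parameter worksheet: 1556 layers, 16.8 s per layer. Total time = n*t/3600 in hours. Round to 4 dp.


t = 1556 * 16.8 / 3600 = 7.2613 hrs


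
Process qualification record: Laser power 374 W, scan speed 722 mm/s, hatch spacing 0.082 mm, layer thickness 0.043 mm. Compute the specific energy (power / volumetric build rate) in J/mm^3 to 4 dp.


Build rate = 722 * 0.082 * 0.043 = 2.545772 mm^3/s
SE = 374 / 2.545772 = 146.9102 J/mm^3


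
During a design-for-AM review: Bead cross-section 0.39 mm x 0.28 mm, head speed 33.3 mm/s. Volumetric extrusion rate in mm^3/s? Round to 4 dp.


Rate = 0.39 * 0.28 * 33.3 = 3.6364 mm^3/s


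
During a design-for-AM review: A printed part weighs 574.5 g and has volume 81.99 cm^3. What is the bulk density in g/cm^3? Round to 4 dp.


rho = 574.5 / 81.99 = 7.007 g/cm^3


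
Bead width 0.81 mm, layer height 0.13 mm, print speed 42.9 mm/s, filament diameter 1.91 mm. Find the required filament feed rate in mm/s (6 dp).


Q = 0.81 * 0.13 * 42.9 = 4.51737 mm^3/s
A_fil = pi*(1.91/2)^2 = 2.86521104 mm^2
v_feed = 4.51737 / 2.86521104 = 1.576627 mm/s


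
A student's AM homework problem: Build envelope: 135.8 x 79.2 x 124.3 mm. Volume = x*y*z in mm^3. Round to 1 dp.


V = 135.8 * 79.2 * 124.3 = 1336891.2 mm^3


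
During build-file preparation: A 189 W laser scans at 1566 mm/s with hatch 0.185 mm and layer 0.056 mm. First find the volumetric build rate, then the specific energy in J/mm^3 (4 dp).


Build rate = 1566 * 0.185 * 0.056 = 16.22376 mm^3/s
SE = 189 / 16.22376 = 11.6496 J/mm^3
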